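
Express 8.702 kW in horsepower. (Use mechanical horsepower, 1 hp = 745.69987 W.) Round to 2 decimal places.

11.67 horsepower

1 kW = 1.34102 hp.
So 8.702 × 1.34102 ≈ 11.67 hp.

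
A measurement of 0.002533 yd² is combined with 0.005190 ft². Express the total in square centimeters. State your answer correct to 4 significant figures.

26.00 cm²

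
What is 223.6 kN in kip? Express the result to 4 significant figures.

50.27 kips

1 kN = 0.224809 kips.
So 223.6 × 0.224809 ≈ 50.27 kip.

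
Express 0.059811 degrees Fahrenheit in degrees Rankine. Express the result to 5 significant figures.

°R = °F + 459.67.
Applying the formula gives 459.73 °R.

459.73 °R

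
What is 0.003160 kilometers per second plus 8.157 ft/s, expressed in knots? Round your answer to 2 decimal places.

0.003160 km/s = 6.14255 kn and 8.157 ft/s = 4.83289 kn.
6.14255 + 4.83289 ≈ 10.98 kn.

10.98 knots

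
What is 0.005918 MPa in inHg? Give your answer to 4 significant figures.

1 megapascal = 295.300 inHg.
So 0.005918 × 295.300 ≈ 1.748 inHg.

1.748 inHg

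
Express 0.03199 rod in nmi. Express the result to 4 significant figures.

8.687e-5 nmi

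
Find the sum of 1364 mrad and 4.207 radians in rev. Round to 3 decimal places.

0.887 rev

1364 mrad = 0.217087 rev and 4.207 rad = 0.669565 rev.
0.217087 + 0.669565 ≈ 0.887 rev.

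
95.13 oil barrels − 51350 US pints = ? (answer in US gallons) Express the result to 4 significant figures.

-2423 US gal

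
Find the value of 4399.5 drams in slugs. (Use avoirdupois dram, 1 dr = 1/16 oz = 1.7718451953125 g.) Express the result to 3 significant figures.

0.534 slug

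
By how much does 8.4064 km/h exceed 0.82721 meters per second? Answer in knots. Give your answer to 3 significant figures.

8.4064 km/h = 4.53909 kn and 0.82721 m/s = 1.60797 kn.
4.53909 − 1.60797 ≈ 2.93 kn.

2.93 knots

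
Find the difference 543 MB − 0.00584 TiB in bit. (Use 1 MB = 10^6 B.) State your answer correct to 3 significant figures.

-4.70e+10 bit

543 MB = 4.34400e+9 bit and 0.00584 TiB = 5.13692e+10 bit.
4.34400e+9 − 5.13692e+10 ≈ -4.70e+10 bit.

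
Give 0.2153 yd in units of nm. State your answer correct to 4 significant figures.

1.969e+8 nm

1 yard = 9.14400e+8 nanometers.
0.2153 × 9.14400e+8 ≈ 1.969e+8 nm.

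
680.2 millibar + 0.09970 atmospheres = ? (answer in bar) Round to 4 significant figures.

680.2 mbar = 0.680200 bar and 0.09970 atm = 0.101021 bar.
0.680200 + 0.101021 ≈ 0.7812 bar.

0.7812 bar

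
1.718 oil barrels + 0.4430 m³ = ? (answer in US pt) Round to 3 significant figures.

1.718 bbl = 577.248 US pt and 0.4430 m³ = 936.226 US pt.
577.248 + 936.226 ≈ 1510 US pt.

1510 US pt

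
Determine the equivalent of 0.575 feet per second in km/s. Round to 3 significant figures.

0.000175 km/s

1 ft/s = 0.000304800 kilometers per second.
So 0.575 × 0.000304800 ≈ 0.000175 km/s.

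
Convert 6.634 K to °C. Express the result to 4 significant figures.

-266.5 degrees Celsius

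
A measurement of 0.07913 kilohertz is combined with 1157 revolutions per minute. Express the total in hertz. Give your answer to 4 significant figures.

98.41 hertz

0.07913 kHz = 79.1300 Hz and 1157 rpm = 19.2833 Hz.
79.1300 + 19.2833 ≈ 98.41 Hz.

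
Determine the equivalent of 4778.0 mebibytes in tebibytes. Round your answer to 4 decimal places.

1 mebibyte = 9.53674e-7 tebibytes.
Thus 4778.0 × 9.53674e-7 ≈ 0.0046 TiB.

0.0046 tebibytes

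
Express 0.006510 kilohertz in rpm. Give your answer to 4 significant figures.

390.6 revolutions per minute

1 kHz = 60000.0 rpm.
Thus 0.006510 × 60000.0 ≈ 390.6 rpm.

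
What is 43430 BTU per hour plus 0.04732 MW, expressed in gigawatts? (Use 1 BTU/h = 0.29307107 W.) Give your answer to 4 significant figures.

43430 BTU/h = 1.27281 × 10^-5 GW and 0.04732 MW = 4.73200 × 10^-5 GW.
1.27281 × 10^-5 + 4.73200 × 10^-5 ≈ 6.005 × 10^-5 GW.

6.005 × 10^-5 GW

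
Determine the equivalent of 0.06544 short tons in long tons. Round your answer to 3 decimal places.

0.058 long ton

1 short ton = 0.892857 long tons.
Then 0.06544 × 0.892857 ≈ 0.058 long ton.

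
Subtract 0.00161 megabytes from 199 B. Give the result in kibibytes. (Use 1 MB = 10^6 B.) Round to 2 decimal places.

199 B = 0.194336 KiB and 0.00161 MB = 1.57227 KiB.
0.194336 − 1.57227 ≈ -1.38 KiB.

-1.38 KiB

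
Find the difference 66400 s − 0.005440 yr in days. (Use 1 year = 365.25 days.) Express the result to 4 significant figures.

-1.218 d

66400 s = 0.768519 d and 0.005440 yr = 1.98696 d.
0.768519 − 1.98696 ≈ -1.218 d.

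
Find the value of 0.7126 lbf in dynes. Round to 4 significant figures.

1 lbf = 444822 dynes.
Then 0.7126 × 444822 ≈ 317000 dyn.

317000 dyn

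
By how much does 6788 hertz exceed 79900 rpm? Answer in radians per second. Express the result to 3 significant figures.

6788 Hz = 42650.3 rad/s and 79900 rpm = 8367.11 rad/s.
42650.3 − 8367.11 ≈ 34300 rad/s.

34300 radians per second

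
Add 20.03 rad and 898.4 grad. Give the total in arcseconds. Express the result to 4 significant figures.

20.03 rad = 4.13148e+6 arcsec and 898.4 grad = 2.91082e+6 arcsec.
4.13148e+6 + 2.91082e+6 ≈ 7.042e+6 arcsec.

7.042e+6 arcseconds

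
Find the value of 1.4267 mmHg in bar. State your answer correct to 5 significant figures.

1 millimeter of mercury = 0.00133322 bar.
Thus 1.4267 × 0.00133322 ≈ 0.0019021 bar.

0.0019021 bar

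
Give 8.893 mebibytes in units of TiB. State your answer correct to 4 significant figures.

1 MiB = 9.53674 × 10^-7 tebibytes.
Thus 8.893 × 9.53674 × 10^-7 ≈ 8.481 × 10^-6 TiB.

8.481 × 10^-6 TiB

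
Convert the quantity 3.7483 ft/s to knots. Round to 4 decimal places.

2.2208 kn

1 foot per second = 0.592484 kn.
Thus 3.7483 × 0.592484 ≈ 2.2208 kn.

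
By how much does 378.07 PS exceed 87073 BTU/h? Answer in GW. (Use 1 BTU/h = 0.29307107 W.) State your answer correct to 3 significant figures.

0.000253 gigawatts

378.07 PS = 0.000278070 GW and 87073 BTU/h = 2.55186e-5 GW.
0.000278070 − 2.55186e-5 ≈ 0.000253 GW.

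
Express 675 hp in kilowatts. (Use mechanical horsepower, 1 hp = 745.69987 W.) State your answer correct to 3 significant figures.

1 horsepower = 0.745700 kW.
So 675 × 0.745700 ≈ 503 kW.

503 kilowatts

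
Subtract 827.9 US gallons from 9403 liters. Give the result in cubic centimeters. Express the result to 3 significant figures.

6.27 × 10^6 cm³

9403 L = 9.40300 × 10^6 cm³ and 827.9 US gal = 3.13394 × 10^6 cm³.
9.40300 × 10^6 − 3.13394 × 10^6 ≈ 6.27 × 10^6 cm³.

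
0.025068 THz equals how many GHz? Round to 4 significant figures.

25.07 gigahertz

1 terahertz = 1000.00 gigahertz.
So 0.025068 × 1000.00 ≈ 25.07 GHz.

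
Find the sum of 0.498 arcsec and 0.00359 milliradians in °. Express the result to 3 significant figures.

0.498 arcsec = 0.000138333 ° and 0.00359 mrad = 0.000205692 °.
0.000138333 + 0.000205692 ≈ 0.000344 °.

0.000344 °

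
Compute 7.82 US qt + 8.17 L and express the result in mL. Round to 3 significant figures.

15600 mL

7.82 US qt = 7400.48 mL and 8.17 L = 8170.00 mL.
7400.48 + 8170.00 ≈ 15600 mL.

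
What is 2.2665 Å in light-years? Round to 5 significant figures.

2.3957e-26 ly

1 angstrom = 1.05700e-26 light-years.
Thus 2.2665 × 1.05700e-26 ≈ 2.3957e-26 ly.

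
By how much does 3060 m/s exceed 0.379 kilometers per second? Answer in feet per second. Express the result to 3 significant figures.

8800 feet per second

3060 m/s = 10039.4 ft/s and 0.379 km/s = 1243.44 ft/s.
10039.4 − 1243.44 ≈ 8800 ft/s.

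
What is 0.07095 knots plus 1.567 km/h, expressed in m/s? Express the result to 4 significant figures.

0.4718 meters per second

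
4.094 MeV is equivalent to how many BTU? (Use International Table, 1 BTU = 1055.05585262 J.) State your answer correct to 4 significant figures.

6.217 × 10^-16 British thermal units

1 MeV = 1.51857 × 10^-16 British thermal units.
4.094 × 1.51857 × 10^-16 ≈ 6.217 × 10^-16 BTU.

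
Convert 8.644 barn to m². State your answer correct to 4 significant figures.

1 barn = 1.00000e-28 m².
Thus 8.644 × 1.00000e-28 ≈ 8.644e-28 m².

8.644e-28 square meters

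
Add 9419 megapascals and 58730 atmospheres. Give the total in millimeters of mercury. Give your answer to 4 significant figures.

9419 MPa = 7.06483e+7 mmHg and 58730 atm = 4.46348e+7 mmHg.
7.06483e+7 + 4.46348e+7 ≈ 1.153e+8 mmHg.

1.153e+8 mmHg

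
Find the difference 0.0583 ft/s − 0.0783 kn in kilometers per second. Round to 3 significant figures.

-2.25e-5 km/s

0.0583 ft/s = 1.77698e-5 km/s and 0.0783 kn = 4.02810e-5 km/s.
1.77698e-5 − 4.02810e-5 ≈ -2.25e-5 km/s.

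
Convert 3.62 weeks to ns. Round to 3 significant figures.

2.19 × 10^15 ns

1 week = 6.04800 × 10^14 nanoseconds.
Then 3.62 × 6.04800 × 10^14 ≈ 2.19 × 10^15 ns.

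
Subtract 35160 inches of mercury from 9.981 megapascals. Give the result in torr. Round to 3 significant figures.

-818000 torr

9.981 MPa = 74863.7 torr and 35160 inHg = 893064 torr.
74863.7 − 893064 ≈ -818000 torr.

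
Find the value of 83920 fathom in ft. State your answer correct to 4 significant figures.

503500 feet

1 fathom = 6.00000 ft.
83920 × 6.00000 ≈ 503500 ft.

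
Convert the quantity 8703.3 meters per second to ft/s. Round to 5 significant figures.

1 m/s = 3.28084 ft/s.
Thus 8703.3 × 3.28084 ≈ 28554 ft/s.

28554 ft/s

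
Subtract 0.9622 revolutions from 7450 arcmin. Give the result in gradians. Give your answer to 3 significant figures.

7450 arcmin = 137.963 grad and 0.9622 rev = 384.880 grad.
137.963 − 384.880 ≈ -247 grad.

-247 gradians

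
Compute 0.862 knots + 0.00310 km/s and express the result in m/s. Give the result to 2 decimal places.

0.862 kn = 0.443451 m/s and 0.00310 km/s = 3.10000 m/s.
0.443451 + 3.10000 ≈ 3.54 m/s.

3.54 m/s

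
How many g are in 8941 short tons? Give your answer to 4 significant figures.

1 short ton = 907185 grams.
Thus 8941 × 907185 ≈ 8.111 × 10^9 g.

8.111 × 10^9 g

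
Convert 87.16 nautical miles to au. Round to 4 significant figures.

1.079 × 10^-6 au

1 nautical mile = 1.23799 × 10^-8 astronomical units.
87.16 × 1.23799 × 10^-8 ≈ 1.079 × 10^-6 au.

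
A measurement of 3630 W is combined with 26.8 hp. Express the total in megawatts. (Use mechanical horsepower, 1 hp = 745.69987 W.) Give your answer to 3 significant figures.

3630 W = 0.00363000 MW and 26.8 hp = 0.0199848 MW.
0.00363000 + 0.0199848 ≈ 0.0236 MW.

0.0236 MW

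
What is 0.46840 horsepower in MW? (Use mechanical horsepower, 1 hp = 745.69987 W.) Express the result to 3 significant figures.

0.000349 MW

1 hp = 0.000745700 megawatts.
Then 0.46840 × 0.000745700 ≈ 0.000349 MW.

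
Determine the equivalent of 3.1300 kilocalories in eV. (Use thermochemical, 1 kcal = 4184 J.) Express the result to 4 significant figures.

8.174 × 10^22 electronvolts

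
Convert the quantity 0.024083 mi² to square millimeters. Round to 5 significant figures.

6.2375e+10 mm²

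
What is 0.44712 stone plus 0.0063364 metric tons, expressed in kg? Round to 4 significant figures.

0.44712 st = 2.83934 kg and 0.0063364 t = 6.33640 kg.
2.83934 + 6.33640 ≈ 9.176 kg.

9.176 kilograms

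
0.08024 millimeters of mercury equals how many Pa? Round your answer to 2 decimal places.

10.70 Pa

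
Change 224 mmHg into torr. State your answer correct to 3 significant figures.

224 torr

1 millimeter of mercury = 1.00000 torr.
Then 224 × 1.00000 ≈ 224 torr.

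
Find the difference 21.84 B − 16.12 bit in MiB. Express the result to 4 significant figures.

1.891 × 10^-5 MiB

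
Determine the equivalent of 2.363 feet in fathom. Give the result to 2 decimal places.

0.39 fathoms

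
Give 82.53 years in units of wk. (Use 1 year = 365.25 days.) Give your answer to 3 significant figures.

4310 wk

1 year = 52.1786 wk.
82.53 × 52.1786 ≈ 4310 wk.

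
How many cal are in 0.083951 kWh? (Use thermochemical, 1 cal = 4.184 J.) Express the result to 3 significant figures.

1 kilowatt-hour = 860421 calories.
Thus 0.083951 × 860421 ≈ 72200 cal.

72200 cal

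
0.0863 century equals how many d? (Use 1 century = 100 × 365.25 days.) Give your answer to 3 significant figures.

3150 days

1 century = 36525.0 days.
Thus 0.0863 × 36525.0 ≈ 3150 d.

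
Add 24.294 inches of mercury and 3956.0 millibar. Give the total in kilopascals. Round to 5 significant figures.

24.294 inHg = 82.2689 kPa and 3956.0 mbar = 395.600 kPa.
82.2689 + 395.600 ≈ 477.87 kPa.

477.87 kPa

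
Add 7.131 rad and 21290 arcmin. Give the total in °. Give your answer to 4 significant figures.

7.131 rad = 408.576 ° and 21290 arcmin = 354.833 °.
408.576 + 354.833 ≈ 763.4 °.

763.4 degrees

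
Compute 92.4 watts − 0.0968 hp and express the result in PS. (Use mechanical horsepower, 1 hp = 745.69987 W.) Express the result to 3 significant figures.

0.0275 PS

92.4 W = 0.125629 PS and 0.0968 hp = 0.0981426 PS.
0.125629 − 0.0981426 ≈ 0.0275 PS.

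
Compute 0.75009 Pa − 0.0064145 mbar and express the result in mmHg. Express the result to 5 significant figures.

0.00081487 millimeters of mercury

0.75009 Pa = 0.00562614 mmHg and 0.0064145 mbar = 0.00481127 mmHg.
0.00562614 − 0.00481127 ≈ 0.00081487 mmHg.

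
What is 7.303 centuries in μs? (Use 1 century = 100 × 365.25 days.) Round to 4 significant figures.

1 century = 3.15576e+15 microseconds.
Then 7.303 × 3.15576e+15 ≈ 2.305e+16 μs.

2.305e+16 μs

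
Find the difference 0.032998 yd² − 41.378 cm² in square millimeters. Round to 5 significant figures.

0.032998 yd² = 27590.5 mm² and 41.378 cm² = 4137.80 mm².
27590.5 − 4137.80 ≈ 23453 mm².

23453 mm²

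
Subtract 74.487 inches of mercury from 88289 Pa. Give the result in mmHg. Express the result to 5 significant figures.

-1229.7 millimeters of mercury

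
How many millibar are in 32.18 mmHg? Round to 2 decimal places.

42.90 mbar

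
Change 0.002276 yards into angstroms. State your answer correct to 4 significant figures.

1 yd = 9.14400 × 10^9 Å.
0.002276 × 9.14400 × 10^9 ≈ 2.081 × 10^7 Å.

2.081 × 10^7 angstroms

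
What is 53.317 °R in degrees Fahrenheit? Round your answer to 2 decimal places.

°R = °F + 459.67.
Applying the formula gives -406.35 °F.

-406.35 °F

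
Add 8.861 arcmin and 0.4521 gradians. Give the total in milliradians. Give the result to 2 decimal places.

8.861 arcmin = 2.57756 mrad and 0.4521 grad = 7.10157 mrad.
2.57756 + 7.10157 ≈ 9.68 mrad.

9.68 mrad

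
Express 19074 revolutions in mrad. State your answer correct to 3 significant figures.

1.20e+8 milliradians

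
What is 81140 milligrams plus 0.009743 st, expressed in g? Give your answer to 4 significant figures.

143.0 g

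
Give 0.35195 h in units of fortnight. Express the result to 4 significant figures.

0.001047 fortnight

1 h = 0.00297619 fortnight.
0.35195 × 0.00297619 ≈ 0.001047 fortnight.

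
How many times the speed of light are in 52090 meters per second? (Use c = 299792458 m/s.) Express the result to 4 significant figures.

0.0001738 c

1 meter per second = 3.33564e-9 c.
Thus 52090 × 3.33564e-9 ≈ 0.0001738 c.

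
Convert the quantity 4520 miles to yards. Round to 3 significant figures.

7.96e+6 yd

1 mi = 1760.00 yards.
So 4520 × 1760.00 ≈ 7.96e+6 yd.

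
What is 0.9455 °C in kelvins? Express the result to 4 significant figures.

K = °C + 273.15.
Applying the formula gives 274.1 K.

274.1 kelvins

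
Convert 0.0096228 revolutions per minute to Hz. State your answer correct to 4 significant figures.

0.0001604 Hz

1 rpm = 0.0166667 Hz.
Then 0.0096228 × 0.0166667 ≈ 0.0001604 Hz.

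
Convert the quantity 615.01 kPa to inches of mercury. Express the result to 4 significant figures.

181.6 inHg

1 kilopascal = 0.295300 inHg.
So 615.01 × 0.295300 ≈ 181.6 inHg.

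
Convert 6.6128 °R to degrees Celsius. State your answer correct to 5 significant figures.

-269.48 degrees Celsius

°R = (°C + 273.15) × 9/5.
Applying the formula gives -269.48 °C.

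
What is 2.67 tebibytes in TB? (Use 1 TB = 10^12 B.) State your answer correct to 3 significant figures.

2.94 terabytes

1 TiB = 1.09951 terabytes.
So 2.67 × 1.09951 ≈ 2.94 TB.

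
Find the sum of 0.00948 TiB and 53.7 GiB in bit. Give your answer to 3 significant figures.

0.00948 TiB = 8.33870 × 10^10 bit and 53.7 GiB = 4.61279 × 10^11 bit.
8.33870 × 10^10 + 4.61279 × 10^11 ≈ 5.45 × 10^11 bit.

5.45 × 10^11 bits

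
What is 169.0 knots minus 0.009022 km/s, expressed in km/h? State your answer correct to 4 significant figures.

169.0 kn = 312.988 km/h and 0.009022 km/s = 32.4792 km/h.
312.988 − 32.4792 ≈ 280.5 km/h.

280.5 kilometers per hour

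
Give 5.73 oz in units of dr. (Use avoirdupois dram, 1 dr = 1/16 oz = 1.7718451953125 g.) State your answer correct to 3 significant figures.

91.7 dr

1 oz = 16.0000 drams.
Thus 5.73 × 16.0000 ≈ 91.7 dr.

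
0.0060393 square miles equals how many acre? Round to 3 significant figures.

3.87 acres

1 square mile = 640.000 acre.
0.0060393 × 640.000 ≈ 3.87 acre.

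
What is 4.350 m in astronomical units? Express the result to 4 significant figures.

1 meter = 6.68459 × 10^-12 astronomical units.
Thus 4.350 × 6.68459 × 10^-12 ≈ 2.908 × 10^-11 au.

2.908 × 10^-11 au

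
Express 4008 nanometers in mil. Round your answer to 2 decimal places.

1 nm = 3.93701 × 10^-5 mil.
So 4008 × 3.93701 × 10^-5 ≈ 0.16 mil.

0.16 mil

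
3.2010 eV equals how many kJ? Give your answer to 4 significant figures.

5.129 × 10^-22 kJ

1 eV = 1.60218 × 10^-22 kJ.
So 3.2010 × 1.60218 × 10^-22 ≈ 5.129 × 10^-22 kJ.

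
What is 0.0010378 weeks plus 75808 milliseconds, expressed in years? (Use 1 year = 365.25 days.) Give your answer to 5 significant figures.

0.0010378 wk = 1.98894e-5 yr and 75808 ms = 2.40221e-6 yr.
1.98894e-5 + 2.40221e-6 ≈ 2.2292e-5 yr.

2.2292e-5 yr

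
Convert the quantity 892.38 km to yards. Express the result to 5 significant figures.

975920 yd

1 kilometer = 1093.61 yards.
Thus 892.38 × 1093.61 ≈ 975920 yd.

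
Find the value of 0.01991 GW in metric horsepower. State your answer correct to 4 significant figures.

1 gigawatt = 1.35962 × 10^6 PS.
Thus 0.01991 × 1.35962 × 10^6 ≈ 27070 PS.

27070 metric horsepower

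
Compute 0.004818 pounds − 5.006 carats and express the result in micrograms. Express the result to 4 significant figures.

1.184e+6 micrograms

0.004818 lb = 2.18541e+6 μg and 5.006 ct = 1.00120e+6 μg.
2.18541e+6 − 1.00120e+6 ≈ 1.184e+6 μg.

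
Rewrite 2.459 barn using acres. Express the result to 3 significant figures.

1 barn = 2.47105e-32 acre.
So 2.459 × 2.47105e-32 ≈ 6.08e-32 acre.

6.08e-32 acre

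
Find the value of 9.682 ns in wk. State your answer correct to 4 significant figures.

1 nanosecond = 1.65344e-15 wk.
Then 9.682 × 1.65344e-15 ≈ 1.601e-14 wk.

1.601e-14 wk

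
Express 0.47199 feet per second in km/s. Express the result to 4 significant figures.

1 foot per second = 0.000304800 kilometers per second.
So 0.47199 × 0.000304800 ≈ 0.0001439 km/s.

0.0001439 kilometers per second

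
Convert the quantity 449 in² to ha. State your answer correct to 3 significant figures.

2.90 × 10^-5 ha

1 in² = 6.45160 × 10^-8 ha.
Thus 449 × 6.45160 × 10^-8 ≈ 2.90 × 10^-5 ha.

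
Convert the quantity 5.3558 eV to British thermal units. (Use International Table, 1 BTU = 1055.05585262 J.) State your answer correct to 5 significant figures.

1 electronvolt = 1.51857e-22 BTU.
So 5.3558 × 1.51857e-22 ≈ 8.1332e-22 BTU.

8.1332e-22 British thermal units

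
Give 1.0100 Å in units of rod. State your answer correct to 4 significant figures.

1 Å = 1.98839e-11 rod.
Thus 1.0100 × 1.98839e-11 ≈ 2.008e-11 rod.

2.008e-11 rod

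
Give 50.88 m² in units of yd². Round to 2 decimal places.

1 m² = 1.19599 yd².
Thus 50.88 × 1.19599 ≈ 60.85 yd².

60.85 yd²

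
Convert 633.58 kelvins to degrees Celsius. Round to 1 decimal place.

360.4 °C

K = °C + 273.15.
Applying the formula gives 360.4 °C.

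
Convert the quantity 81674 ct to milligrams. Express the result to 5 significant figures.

1 ct = 200.000 mg.
So 81674 × 200.000 ≈ 1.6335 × 10^7 mg.

1.6335 × 10^7 mg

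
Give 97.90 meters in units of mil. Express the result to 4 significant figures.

1 meter = 39370.1 mil.
Thus 97.90 × 39370.1 ≈ 3.854e+6 mil.

3.854e+6 mil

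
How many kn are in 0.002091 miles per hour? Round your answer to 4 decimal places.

1 mph = 0.868976 knots.
Thus 0.002091 × 0.868976 ≈ 0.0018 kn.

0.0018 knots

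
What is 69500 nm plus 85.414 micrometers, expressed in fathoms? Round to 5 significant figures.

8.4708e-5 fathoms

69500 nm = 3.80031e-5 fathom and 85.414 μm = 4.67049e-5 fathom.
3.80031e-5 + 4.67049e-5 ≈ 8.4708e-5 fathom.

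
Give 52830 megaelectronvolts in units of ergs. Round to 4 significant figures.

0.08464 erg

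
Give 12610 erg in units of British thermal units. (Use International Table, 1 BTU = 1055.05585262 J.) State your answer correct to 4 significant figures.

1 erg = 9.47817 × 10^-11 BTU.
Then 12610 × 9.47817 × 10^-11 ≈ 1.195 × 10^-6 BTU.

1.195 × 10^-6 British thermal units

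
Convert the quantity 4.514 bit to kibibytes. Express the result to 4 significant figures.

1 bit = 0.000122070 KiB.
4.514 × 0.000122070 ≈ 0.0005510 KiB.

0.0005510 KiB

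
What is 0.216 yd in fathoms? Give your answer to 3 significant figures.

0.108 fathom

1 yd = 0.500000 fathom.
0.216 × 0.500000 ≈ 0.108 fathom.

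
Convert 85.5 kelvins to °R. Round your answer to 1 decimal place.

153.9 °R

°R = K × 9/5.
Applying the formula gives 153.9 °R.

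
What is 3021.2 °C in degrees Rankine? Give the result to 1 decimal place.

5929.8 degrees Rankine

°R = (°C + 273.15) × 9/5.
Applying the formula gives 5929.8 °R.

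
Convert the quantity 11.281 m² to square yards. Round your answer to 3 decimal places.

13.492 square yards

1 square meter = 1.19599 square yards.
Then 11.281 × 1.19599 ≈ 13.492 yd².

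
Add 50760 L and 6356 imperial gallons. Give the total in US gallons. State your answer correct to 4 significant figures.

21040 US gal

50760 L = 13409.4 US gal and 6356 imp gal = 7633.24 US gal.
13409.4 + 7633.24 ≈ 21040 US gal.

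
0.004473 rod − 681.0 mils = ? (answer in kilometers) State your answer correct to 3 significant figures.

5.20 × 10^-6 km

0.004473 rod = 2.24956 × 10^-5 km and 681.0 mil = 1.72974 × 10^-5 km.
2.24956 × 10^-5 − 1.72974 × 10^-5 ≈ 5.20 × 10^-6 km.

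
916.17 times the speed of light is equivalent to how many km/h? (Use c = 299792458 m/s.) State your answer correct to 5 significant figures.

9.8878 × 10^11 km/h

1 speed of light = 1.07925 × 10^9 kilometers per hour.
Thus 916.17 × 1.07925 × 10^9 ≈ 9.8878 × 10^11 km/h.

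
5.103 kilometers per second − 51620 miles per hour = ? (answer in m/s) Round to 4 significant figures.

5.103 km/s = 5103.00 m/s and 51620 mph = 23076.2 m/s.
5103.00 − 23076.2 ≈ -17970 m/s.

-17970 m/s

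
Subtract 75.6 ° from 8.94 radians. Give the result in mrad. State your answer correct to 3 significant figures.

7620 milliradians

8.94 rad = 8940.00 mrad and 75.6 ° = 1319.47 mrad.
8940.00 − 1319.47 ≈ 7620 mrad.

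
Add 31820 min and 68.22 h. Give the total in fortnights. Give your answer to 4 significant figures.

31820 min = 1.57837 fortnight and 68.22 h = 0.203036 fortnight.
1.57837 + 0.203036 ≈ 1.781 fortnight.

1.781 fortnight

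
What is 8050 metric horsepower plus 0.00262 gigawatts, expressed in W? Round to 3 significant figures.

8.54e+6 watts

8050 PS = 5.92076e+6 W and 0.00262 GW = 2.62000e+6 W.
5.92076e+6 + 2.62000e+6 ≈ 8.54e+6 W.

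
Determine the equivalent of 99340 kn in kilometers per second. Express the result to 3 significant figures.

51.1 km/s

1 kn = 0.000514444 km/s.
So 99340 × 0.000514444 ≈ 51.1 km/s.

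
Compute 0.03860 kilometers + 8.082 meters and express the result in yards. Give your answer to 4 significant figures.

51.05 yd

0.03860 km = 42.2135 yd and 8.082 m = 8.83858 yd.
42.2135 + 8.83858 ≈ 51.05 yd.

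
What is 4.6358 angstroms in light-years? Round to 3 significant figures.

4.90e-26 light-years

1 Å = 1.05700e-26 ly.
Then 4.6358 × 1.05700e-26 ≈ 4.90e-26 ly.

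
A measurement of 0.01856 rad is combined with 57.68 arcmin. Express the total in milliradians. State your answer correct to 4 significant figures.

35.34 milliradians

0.01856 rad = 18.5600 mrad and 57.68 arcmin = 16.7784 mrad.
18.5600 + 16.7784 ≈ 35.34 mrad.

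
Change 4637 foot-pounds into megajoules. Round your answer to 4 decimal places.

1 ft·lbf = 1.35582e-6 megajoules.
Thus 4637 × 1.35582e-6 ≈ 0.0063 MJ.

0.0063 MJ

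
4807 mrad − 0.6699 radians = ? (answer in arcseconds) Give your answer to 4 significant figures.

853300 arcseconds

4807 mrad = 991515 arcsec and 0.6699 rad = 138177 arcsec.
991515 − 138177 ≈ 853300 arcsec.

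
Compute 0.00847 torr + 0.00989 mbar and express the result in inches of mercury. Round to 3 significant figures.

0.000626 inches of mercury

0.00847 torr = 0.000333465 inHg and 0.00989 mbar = 0.000292052 inHg.
0.000333465 + 0.000292052 ≈ 0.000626 inHg.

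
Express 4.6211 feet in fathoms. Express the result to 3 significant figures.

0.770 fathoms

1 foot = 0.166667 fathom.
4.6211 × 0.166667 ≈ 0.770 fathom.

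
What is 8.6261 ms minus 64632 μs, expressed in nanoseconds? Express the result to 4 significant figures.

8.6261 ms = 8.62610 × 10^6 ns and 64632 μs = 6.46320 × 10^7 ns.
8.62610 × 10^6 − 6.46320 × 10^7 ≈ -5.601 × 10^7 ns.

-5.601 × 10^7 ns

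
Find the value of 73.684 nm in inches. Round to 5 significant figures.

2.9009e-6 in

1 nanometer = 3.93701e-8 inches.
Thus 73.684 × 3.93701e-8 ≈ 2.9009e-6 in.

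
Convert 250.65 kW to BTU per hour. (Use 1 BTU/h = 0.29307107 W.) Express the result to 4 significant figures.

1 kilowatt = 3412.14 BTU/h.
Then 250.65 × 3412.14 ≈ 855300 BTU/h.

855300 BTU/h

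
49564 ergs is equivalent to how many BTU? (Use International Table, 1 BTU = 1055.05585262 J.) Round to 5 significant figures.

4.6978 × 10^-6 BTU

1 erg = 9.47817 × 10^-11 British thermal units.
So 49564 × 9.47817 × 10^-11 ≈ 4.6978 × 10^-6 BTU.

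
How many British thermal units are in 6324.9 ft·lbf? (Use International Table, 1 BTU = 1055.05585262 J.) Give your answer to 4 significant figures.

8.128 BTU

1 foot-pound = 0.00128507 British thermal units.
6324.9 × 0.00128507 ≈ 8.128 BTU.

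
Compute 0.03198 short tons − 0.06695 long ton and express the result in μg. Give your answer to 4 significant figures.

0.03198 short ton = 2.90118 × 10^10 μg and 0.06695 long ton = 6.80243 × 10^10 μg.
2.90118 × 10^10 − 6.80243 × 10^10 ≈ -3.901 × 10^10 μg.

-3.901 × 10^10 μg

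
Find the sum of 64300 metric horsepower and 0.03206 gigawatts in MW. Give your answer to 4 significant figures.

79.35 MW

64300 PS = 47.2926 MW and 0.03206 GW = 32.0600 MW.
47.2926 + 32.0600 ≈ 79.35 MW.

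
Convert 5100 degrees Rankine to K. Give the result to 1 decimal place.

2833.3 K

°R = K × 9/5.
Applying the formula gives 2833.3 K.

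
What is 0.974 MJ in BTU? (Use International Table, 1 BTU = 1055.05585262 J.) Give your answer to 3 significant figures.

923 BTU

1 megajoule = 947.817 BTU.
0.974 × 947.817 ≈ 923 BTU.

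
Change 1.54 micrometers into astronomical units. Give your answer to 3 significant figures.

1.03e-17 au

1 μm = 6.68459e-18 au.
1.54 × 6.68459e-18 ≈ 1.03e-17 au.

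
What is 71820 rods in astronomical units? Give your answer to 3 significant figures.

1 rod = 3.36181e-11 au.
71820 × 3.36181e-11 ≈ 2.41e-6 au.

2.41e-6 au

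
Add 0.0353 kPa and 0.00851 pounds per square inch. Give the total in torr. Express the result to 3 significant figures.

0.705 torr

0.0353 kPa = 0.264772 torr and 0.00851 psi = 0.440094 torr.
0.264772 + 0.440094 ≈ 0.705 torr.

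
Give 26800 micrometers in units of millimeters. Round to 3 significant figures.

26.8 mm

1 micrometer = 0.00100000 mm.
Then 26800 × 0.00100000 ≈ 26.8 mm.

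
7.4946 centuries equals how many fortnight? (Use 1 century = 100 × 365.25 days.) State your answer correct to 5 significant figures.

19553 fortnight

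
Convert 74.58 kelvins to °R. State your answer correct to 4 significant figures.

134.2 degrees Rankine

°R = K × 9/5.
Applying the formula gives 134.2 °R.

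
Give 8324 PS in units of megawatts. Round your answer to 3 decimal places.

6.122 megawatts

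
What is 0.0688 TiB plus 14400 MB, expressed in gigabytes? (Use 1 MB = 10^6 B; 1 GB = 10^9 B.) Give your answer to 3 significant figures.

90.0 GB

0.0688 TiB = 75.6464 GB and 14400 MB = 14.4000 GB.
75.6464 + 14.4000 ≈ 90.0 GB.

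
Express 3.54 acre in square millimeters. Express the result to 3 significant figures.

1.43e+10 square millimeters

1 acre = 4.04686e+9 square millimeters.
3.54 × 4.04686e+9 ≈ 1.43e+10 mm².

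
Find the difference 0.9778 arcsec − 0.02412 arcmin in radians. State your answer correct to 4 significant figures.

0.9778 arcsec = 4.74051e-6 rad and 0.02412 arcmin = 7.01622e-6 rad.
4.74051e-6 − 7.01622e-6 ≈ -2.276e-6 rad.

-2.276e-6 rad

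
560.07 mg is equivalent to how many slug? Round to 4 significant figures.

3.838 × 10^-5 slug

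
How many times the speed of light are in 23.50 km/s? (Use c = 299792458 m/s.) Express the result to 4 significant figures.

7.839 × 10^-5 c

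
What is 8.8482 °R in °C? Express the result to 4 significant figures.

°R = (°C + 273.15) × 9/5.
Applying the formula gives -268.2 °C.

-268.2 °C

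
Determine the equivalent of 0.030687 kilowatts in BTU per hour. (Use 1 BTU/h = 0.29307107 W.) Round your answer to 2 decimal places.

1 kilowatt = 3412.14 BTU per hour.
Thus 0.030687 × 3412.14 ≈ 104.71 BTU/h.

104.71 BTU/h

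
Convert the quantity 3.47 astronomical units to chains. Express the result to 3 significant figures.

1 au = 7.43646e+9 chain.
So 3.47 × 7.43646e+9 ≈ 2.58e+10 chain.

2.58e+10 chains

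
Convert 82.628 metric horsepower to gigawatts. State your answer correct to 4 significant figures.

6.077e-5 GW

1 PS = 7.35499e-7 gigawatts.
So 82.628 × 7.35499e-7 ≈ 6.077e-5 GW.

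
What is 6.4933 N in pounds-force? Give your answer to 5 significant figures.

1.4598 pounds-force

1 newton = 0.224809 lbf.
6.4933 × 0.224809 ≈ 1.4598 lbf.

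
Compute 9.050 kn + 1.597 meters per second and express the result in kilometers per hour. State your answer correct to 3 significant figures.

22.5 kilometers per hour

9.050 kn = 16.7606 km/h and 1.597 m/s = 5.74920 km/h.
16.7606 + 5.74920 ≈ 22.5 km/h.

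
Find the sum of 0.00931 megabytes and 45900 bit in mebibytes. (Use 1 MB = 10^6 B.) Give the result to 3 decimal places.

0.00931 MB = 0.00887871 MiB and 45900 bit = 0.00547171 MiB.
0.00887871 + 0.00547171 ≈ 0.014 MiB.

0.014 mebibytes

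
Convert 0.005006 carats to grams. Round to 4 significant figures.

1 ct = 0.200000 grams.
Thus 0.005006 × 0.200000 ≈ 0.001001 g.

0.001001 g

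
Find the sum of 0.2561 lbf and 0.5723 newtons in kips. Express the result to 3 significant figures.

0.000385 kips

0.2561 lbf = 0.000256100 kip and 0.5723 N = 0.000128658 kip.
0.000256100 + 0.000128658 ≈ 0.000385 kip.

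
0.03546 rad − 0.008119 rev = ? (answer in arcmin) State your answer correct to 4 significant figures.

0.03546 rad = 121.903 arcmin and 0.008119 rev = 175.370 arcmin.
121.903 − 175.370 ≈ -53.47 arcmin.

-53.47 arcmin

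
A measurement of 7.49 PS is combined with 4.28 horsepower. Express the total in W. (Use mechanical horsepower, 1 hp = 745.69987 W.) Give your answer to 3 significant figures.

8700 watts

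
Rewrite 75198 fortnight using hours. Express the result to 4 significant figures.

1 fortnight = 336.000 h.
Then 75198 × 336.000 ≈ 2.527 × 10^7 h.

2.527 × 10^7 h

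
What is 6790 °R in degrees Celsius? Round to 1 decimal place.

3499.1 °C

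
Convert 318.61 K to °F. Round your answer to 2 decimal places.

113.83 °F

K = (°F + 459.67) × 5/9.
Applying the formula gives 113.83 °F.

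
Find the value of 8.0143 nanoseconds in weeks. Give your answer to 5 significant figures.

1 nanosecond = 1.65344 × 10^-15 weeks.
8.0143 × 1.65344 × 10^-15 ≈ 1.3251 × 10^-14 wk.

1.3251 × 10^-14 wk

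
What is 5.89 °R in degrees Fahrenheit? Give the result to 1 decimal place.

-453.8 °F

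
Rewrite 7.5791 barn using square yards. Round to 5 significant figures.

9.0645 × 10^-28 yd²

1 barn = 1.19599 × 10^-28 yd².
So 7.5791 × 1.19599 × 10^-28 ≈ 9.0645 × 10^-28 yd².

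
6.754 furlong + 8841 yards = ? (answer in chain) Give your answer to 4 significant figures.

6.754 furlong = 67.5400 chain and 8841 yd = 401.864 chain.
67.5400 + 401.864 ≈ 469.4 chain.

469.4 chains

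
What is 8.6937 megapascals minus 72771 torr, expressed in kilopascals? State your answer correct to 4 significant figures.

-1008 kPa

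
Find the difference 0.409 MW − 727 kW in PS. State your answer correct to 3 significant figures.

-432 PS

0.409 MW = 556.085 PS and 727 kW = 988.445 PS.
556.085 − 988.445 ≈ -432 PS.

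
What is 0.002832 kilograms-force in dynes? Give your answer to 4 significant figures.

1 kilogram-force = 980665 dynes.
So 0.002832 × 980665 ≈ 2777 dyn.

2777 dyn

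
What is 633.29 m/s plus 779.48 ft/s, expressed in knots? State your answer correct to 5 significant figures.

633.29 m/s = 1231.02 kn and 779.48 ft/s = 461.829 kn.
1231.02 + 461.829 ≈ 1692.8 kn.

1692.8 kn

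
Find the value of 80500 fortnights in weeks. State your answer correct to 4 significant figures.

1 fortnight = 2.00000 weeks.
Thus 80500 × 2.00000 ≈ 161000 wk.

161000 weeks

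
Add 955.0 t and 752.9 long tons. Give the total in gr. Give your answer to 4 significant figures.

955.0 t = 1.47379 × 10^10 gr and 752.9 long ton = 1.18055 × 10^10 gr.
1.47379 × 10^10 + 1.18055 × 10^10 ≈ 2.654 × 10^10 gr.

2.654 × 10^10 grains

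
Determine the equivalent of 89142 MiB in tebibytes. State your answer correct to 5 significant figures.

1 MiB = 9.53674 × 10^-7 TiB.
Thus 89142 × 9.53674 × 10^-7 ≈ 0.085012 TiB.

0.085012 tebibytes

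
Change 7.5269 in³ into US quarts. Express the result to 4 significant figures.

0.1303 US quarts

1 cubic inch = 0.0173160 US qt.
7.5269 × 0.0173160 ≈ 0.1303 US qt.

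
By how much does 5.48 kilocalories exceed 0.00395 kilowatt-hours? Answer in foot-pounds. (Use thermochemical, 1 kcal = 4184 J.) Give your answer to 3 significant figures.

5.48 kcal = 16911.1 ft·lbf and 0.00395 kWh = 10488.1 ft·lbf.
16911.1 − 10488.1 ≈ 6420 ft·lbf.

6420 ft·lbf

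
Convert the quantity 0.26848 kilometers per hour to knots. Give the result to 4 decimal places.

0.1450 kn

1 kilometer per hour = 0.539957 kn.
Thus 0.26848 × 0.539957 ≈ 0.1450 kn.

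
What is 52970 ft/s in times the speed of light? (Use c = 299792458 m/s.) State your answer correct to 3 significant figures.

1 ft/s = 1.01670 × 10^-9 times the speed of light.
52970 × 1.01670 × 10^-9 ≈ 5.39 × 10^-5 c.

5.39 × 10^-5 times the speed of light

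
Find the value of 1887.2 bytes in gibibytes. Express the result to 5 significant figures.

1 B = 9.31323e-10 GiB.
1887.2 × 9.31323e-10 ≈ 1.7576e-6 GiB.

1.7576e-6 GiB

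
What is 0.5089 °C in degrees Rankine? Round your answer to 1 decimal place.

492.6 °R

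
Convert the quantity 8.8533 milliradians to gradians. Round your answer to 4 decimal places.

1 milliradian = 0.0636620 gradians.
Then 8.8533 × 0.0636620 ≈ 0.5636 grad.

0.5636 grad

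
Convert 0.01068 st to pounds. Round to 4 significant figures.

1 stone = 14.0000 lb.
So 0.01068 × 14.0000 ≈ 0.1495 lb.

0.1495 lb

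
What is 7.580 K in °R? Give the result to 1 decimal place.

13.6 °R

°R = K × 9/5.
Applying the formula gives 13.6 °R.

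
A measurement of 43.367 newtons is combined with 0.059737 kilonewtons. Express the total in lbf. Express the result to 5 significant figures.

23.179 pounds-force

43.367 N = 9.74929 lbf and 0.059737 kN = 13.4294 lbf.
9.74929 + 13.4294 ≈ 23.179 lbf.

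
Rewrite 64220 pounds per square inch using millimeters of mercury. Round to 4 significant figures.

3.321 × 10^6 mmHg

1 pound per square inch = 51.7149 mmHg.
Then 64220 × 51.7149 ≈ 3.321 × 10^6 mmHg.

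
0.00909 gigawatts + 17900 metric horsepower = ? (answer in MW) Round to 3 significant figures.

0.00909 GW = 9.09000 MW and 17900 PS = 13.1654 MW.
9.09000 + 13.1654 ≈ 22.3 MW.

22.3 MW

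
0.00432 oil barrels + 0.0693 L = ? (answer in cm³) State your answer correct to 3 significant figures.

756 cm³

0.00432 bbl = 686.825 cm³ and 0.0693 L = 69.3000 cm³.
686.825 + 69.3000 ≈ 756 cm³.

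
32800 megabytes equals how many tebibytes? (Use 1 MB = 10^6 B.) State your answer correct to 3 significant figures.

1 megabyte = 9.09495 × 10^-7 tebibytes.
32800 × 9.09495 × 10^-7 ≈ 0.0298 TiB.

0.0298 TiB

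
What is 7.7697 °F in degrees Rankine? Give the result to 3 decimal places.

°R = °F + 459.67.
Applying the formula gives 467.440 °R.

467.440 degrees Rankine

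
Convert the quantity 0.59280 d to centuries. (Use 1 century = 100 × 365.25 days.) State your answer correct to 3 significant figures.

1.62 × 10^-5 century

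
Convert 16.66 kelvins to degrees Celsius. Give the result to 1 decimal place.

-256.5 degrees Celsius

K = °C + 273.15.
Applying the formula gives -256.5 °C.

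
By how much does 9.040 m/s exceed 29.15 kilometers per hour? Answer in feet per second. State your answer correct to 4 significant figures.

9.040 m/s = 29.6588 ft/s and 29.15 km/h = 26.5657 ft/s.
29.6588 − 26.5657 ≈ 3.093 ft/s.

3.093 feet per second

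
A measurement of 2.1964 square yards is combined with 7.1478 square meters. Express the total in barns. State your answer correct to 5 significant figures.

8.9843 × 10^28 barns

2.1964 yd² = 1.83647 × 10^28 barn and 7.1478 m² = 7.14780 × 10^28 barn.
1.83647 × 10^28 + 7.14780 × 10^28 ≈ 8.9843 × 10^28 barn.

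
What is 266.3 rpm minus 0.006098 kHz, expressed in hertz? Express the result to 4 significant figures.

-1.660 Hz

266.3 rpm = 4.43833 Hz and 0.006098 kHz = 6.09800 Hz.
4.43833 − 6.09800 ≈ -1.660 Hz.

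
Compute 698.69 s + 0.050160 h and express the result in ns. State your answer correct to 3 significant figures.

8.79 × 10^11 ns

698.69 s = 6.98690 × 10^11 ns and 0.050160 h = 1.80576 × 10^11 ns.
6.98690 × 10^11 + 1.80576 × 10^11 ≈ 8.79 × 10^11 ns.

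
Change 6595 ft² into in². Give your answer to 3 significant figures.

950000 in²

1 square foot = 144.000 in².
6595 × 144.000 ≈ 950000 in².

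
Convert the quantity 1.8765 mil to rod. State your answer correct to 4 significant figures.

1 mil = 5.05051e-6 rod.
So 1.8765 × 5.05051e-6 ≈ 9.477e-6 rod.

9.477e-6 rod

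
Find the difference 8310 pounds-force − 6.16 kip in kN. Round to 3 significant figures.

9.56 kilonewtons

8310 lbf = 36.9647 kN and 6.16 kip = 27.4010 kN.
36.9647 − 27.4010 ≈ 9.56 kN.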